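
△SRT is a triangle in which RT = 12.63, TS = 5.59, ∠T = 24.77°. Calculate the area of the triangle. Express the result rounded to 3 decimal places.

Area = ½·RT·TS·sin T ≈ 14.79.

area ≈ 14.790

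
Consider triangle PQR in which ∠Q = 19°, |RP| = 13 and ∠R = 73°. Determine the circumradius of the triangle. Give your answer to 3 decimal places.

19.965

The third angle is ∠P = 180° − ∠Q − ∠R = 88.00°.
Law of sines: |QR| = |RP|·sin P/sin Q ≈ 39.906.
Law of sines: |PQ| = |RP|·sin R/sin Q ≈ 38.185.
Circumradius = |RP|/(2 sin Q) ≈ 19.965.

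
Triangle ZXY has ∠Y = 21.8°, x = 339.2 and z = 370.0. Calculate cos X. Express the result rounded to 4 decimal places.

0.4005

By the law of cosines, y² = z² + x² − 2·z·x·cos Y = 18899, so y ≈ 137.47.
Law of cosines again: cos X = (y² + z² − x²)/(2·y·z) ≈ 0.40049, so ∠X ≈ 66.39°.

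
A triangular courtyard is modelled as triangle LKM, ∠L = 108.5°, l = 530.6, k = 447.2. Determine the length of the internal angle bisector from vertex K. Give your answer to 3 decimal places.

t_K ≈ 237.478

Law of sines: sin K = k·sin L/l ≈ 0.79927.
Since l ≥ k, only the acute value applies: ∠K ≈ 53.06°.
Then ∠M = 180° − ∠L − ∠K ≈ 18.44°.
Law of sines gives m = l·sin M/sin L ≈ 176.98.
The bisector from K has length 2·m·l·cos(∠K/2)/(m+l) ≈ 237.48.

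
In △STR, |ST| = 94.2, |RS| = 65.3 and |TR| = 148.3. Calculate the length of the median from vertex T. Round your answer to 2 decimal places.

Median from T: ½√(2·|ST|² + 2·|TR|² − |RS|²) ≈ 119.86.

m_T ≈ 119.86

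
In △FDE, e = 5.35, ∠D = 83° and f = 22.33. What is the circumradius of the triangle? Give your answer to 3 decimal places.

By the law of cosines, d² = e² + f² − 2·e·f·cos D = 498.13, so d ≈ 22.319.
Area = ½·e·f·sin D ≈ 59.288.
Circumradius = d/(2 sin D) ≈ 11.243.

R ≈ 11.243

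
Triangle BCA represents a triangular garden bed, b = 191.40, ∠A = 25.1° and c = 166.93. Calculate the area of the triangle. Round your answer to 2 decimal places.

area ≈ 6776.67

Area = ½·b·c·sin A ≈ 6776.7.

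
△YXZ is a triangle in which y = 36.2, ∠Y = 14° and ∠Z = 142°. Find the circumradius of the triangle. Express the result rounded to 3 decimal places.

The third angle is ∠X = 180° − ∠Z − ∠Y = 24.00°.
Law of sines: x = y·sin X/sin Y ≈ 60.862.
Law of sines: z = y·sin Z/sin Y ≈ 92.125.
Circumradius = y/(2 sin Y) ≈ 74.818.

R ≈ 74.818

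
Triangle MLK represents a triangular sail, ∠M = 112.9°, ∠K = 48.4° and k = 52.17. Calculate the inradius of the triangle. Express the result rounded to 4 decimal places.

The third angle is ∠L = 180° − ∠K − ∠M = 18.70°.
Law of sines: m = k·sin M/sin K ≈ 64.266.
Law of sines: l = k·sin L/sin K ≈ 22.368.
Area = ½·k·m·sin L ≈ 537.47.
Semiperimeter s = (64.266+22.368+52.17)/2 = 69.402.
Inradius = area/s = 537.47/69.402 ≈ 7.7443.

7.7443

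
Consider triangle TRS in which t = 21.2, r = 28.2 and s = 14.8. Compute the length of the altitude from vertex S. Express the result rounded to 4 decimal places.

20.7630

Semiperimeter p = (21.2 + 28.2 + 14.8)/2 = 32.1.
Heron's formula: area = √(32.1·10.9·3.9·17.3) ≈ 153.65.
The altitude from S has length 2·area/s ≈ 20.763.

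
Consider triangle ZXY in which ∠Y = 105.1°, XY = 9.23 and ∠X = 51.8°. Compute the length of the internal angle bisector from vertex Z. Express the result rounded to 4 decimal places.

The third angle is ∠Z = 180° − ∠X − ∠Y = 23.10°.
Law of sines: YZ = XY·sin X/sin Z ≈ 18.488.
Law of sines: ZX = XY·sin Y/sin Z ≈ 22.713.
The bisector from Z has length 2·YZ·ZX·cos(∠Z/2)/(YZ+ZX) ≈ 19.971.

t_Z ≈ 19.9712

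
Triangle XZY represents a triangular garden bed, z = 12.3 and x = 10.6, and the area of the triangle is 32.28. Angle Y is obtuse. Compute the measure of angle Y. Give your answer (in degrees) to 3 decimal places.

150.319

From area = ½·x·z·sin Y, we get sin Y = 2·area/(x·z) ≈ 0.49517.
Taking the obtuse solution, ∠Y ≈ 150.32°.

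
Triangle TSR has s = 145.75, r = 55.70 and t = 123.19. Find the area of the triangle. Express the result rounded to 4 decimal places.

area ≈ 3349.8205

Semiperimeter p = (123.19 + 145.75 + 55.7)/2 = 162.32.
Heron's formula: area = √(162.32·39.13·16.57·106.62) ≈ 3349.8.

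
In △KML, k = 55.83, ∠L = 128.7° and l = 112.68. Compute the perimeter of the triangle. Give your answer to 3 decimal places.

Law of sines: sin K = k·sin L/l ≈ 0.38668.
Since l ≥ k, only the acute value applies: ∠K ≈ 22.75°.
Then ∠M = 180° − ∠L − ∠K ≈ 28.55°.
Law of sines gives m = l·sin M/sin L ≈ 69.008.
Semiperimeter s = (55.83+69.008+112.68)/2 = 118.76.
Perimeter = 55.83 + 69.008 + 112.68 = 237.52.

237.518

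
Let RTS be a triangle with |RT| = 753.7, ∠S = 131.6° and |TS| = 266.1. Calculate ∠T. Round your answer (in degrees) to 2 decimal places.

∠T ≈ 33.09°

Law of sines: sin R = |TS|·sin S/|RT| ≈ 0.26402.
Since |RT| ≥ |TS|, only the acute value applies: ∠R ≈ 15.31°.
Then ∠T = 180° − ∠S − ∠R ≈ 33.09°.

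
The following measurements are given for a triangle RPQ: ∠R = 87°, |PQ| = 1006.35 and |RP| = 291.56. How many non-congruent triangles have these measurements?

1

|RP|·sin R = 291.56·sin(87°) ≈ 291.2.
Since |PQ| ≥ |RP|, exactly one triangle exists.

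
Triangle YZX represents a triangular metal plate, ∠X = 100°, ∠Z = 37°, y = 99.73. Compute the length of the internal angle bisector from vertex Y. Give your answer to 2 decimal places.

The third angle is ∠Y = 180° − ∠Z − ∠X = 43.00°.
Law of sines: z = y·sin Z/sin Y ≈ 88.005.
Law of sines: x = y·sin X/sin Y ≈ 144.01.
The bisector from Y has length 2·z·x·cos(∠Y/2)/(z+x) ≈ 101.65.

t_Y ≈ 101.65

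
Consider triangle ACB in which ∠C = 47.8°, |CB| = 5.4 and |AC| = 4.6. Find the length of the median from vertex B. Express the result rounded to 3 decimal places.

By the law of cosines, |BA|² = |AC|² + |CB|² − 2·|AC|·|CB|·cos C = 16.949, so |BA| ≈ 4.1169.
Median from B: ½√(2·|CB|² + 2·|BA|² − |AC|²) ≈ 4.2148.

m_B ≈ 4.215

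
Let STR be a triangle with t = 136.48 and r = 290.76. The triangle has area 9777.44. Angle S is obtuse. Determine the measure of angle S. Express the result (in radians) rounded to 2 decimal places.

From area = ½·t·r·sin S, we get sin S = 2·area/(t·r) ≈ 0.49278.
Taking the obtuse solution, ∠S ≈ 2.626 rad.

2.63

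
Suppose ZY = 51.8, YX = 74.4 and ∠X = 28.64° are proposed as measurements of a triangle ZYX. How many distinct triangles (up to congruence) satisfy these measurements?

2

YX·sin X = 74.4·sin(28.64°) ≈ 35.66.
Since YX sin X < ZY < YX (35.66 < 51.8 < 74.4), two triangles exist.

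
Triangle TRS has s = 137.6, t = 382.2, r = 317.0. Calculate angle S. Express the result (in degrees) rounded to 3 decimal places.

∠S ≈ 20.048°

By the law of cosines, cos S = (t² + r² − s²) / (2·t·r) ≈ 0.93941, so ∠S ≈ 20.05°.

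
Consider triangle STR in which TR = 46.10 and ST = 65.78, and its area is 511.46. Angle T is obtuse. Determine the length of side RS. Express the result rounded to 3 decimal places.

110.280

From area = ½·ST·TR·sin T, we get sin T = 2·area/(ST·TR) ≈ 0.33732.
Taking the obtuse solution, ∠T ≈ 2.798 rad.
Law of cosines then gives RS ≈ 110.28.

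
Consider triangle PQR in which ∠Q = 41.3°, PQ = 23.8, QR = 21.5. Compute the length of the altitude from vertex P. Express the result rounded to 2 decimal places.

By the law of cosines, RP² = PQ² + QR² − 2·PQ·QR·cos Q = 259.85, so RP ≈ 16.12.
Area = ½·PQ·QR·sin Q ≈ 168.86.
The altitude from P has length 2·area/QR ≈ 15.708.

15.71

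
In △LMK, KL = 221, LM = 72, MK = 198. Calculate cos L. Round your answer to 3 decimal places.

0.466

By the law of cosines, cos L = (KL² + LM² − MK²) / (2·KL·LM) ≈ 0.46572, so ∠L ≈ 62.24°.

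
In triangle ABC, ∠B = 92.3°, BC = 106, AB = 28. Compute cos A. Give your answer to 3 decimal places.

By the law of cosines, CA² = AB² + BC² − 2·AB·BC·cos B = 12258, so CA ≈ 110.72.
Law of cosines again: cos A = (CA² + AB² − BC²)/(2·CA·AB) ≈ 0.29132, so ∠A ≈ 73.06°.

0.291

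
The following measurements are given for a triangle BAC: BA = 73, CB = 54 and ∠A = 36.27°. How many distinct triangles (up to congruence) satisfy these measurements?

2

BA·sin A = 73·sin(36.27°) ≈ 43.19.
Since BA sin A < CB < BA (43.19 < 54 < 73), two triangles exist.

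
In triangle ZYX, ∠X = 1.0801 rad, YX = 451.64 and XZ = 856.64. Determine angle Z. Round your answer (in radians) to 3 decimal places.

∠Z ≈ 0.554 rad

By the law of cosines, ZY² = YX² + XZ² − 2·YX·XZ·cos X = 5.7317e+05, so ZY ≈ 757.08.
Law of cosines again: cos Z = (XZ² + ZY² − YX²)/(2·XZ·ZY) ≈ 0.85038, so ∠Z ≈ 0.5541 rad.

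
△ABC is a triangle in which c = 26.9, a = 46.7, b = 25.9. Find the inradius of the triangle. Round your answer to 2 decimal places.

5.78

Semiperimeter s = (46.7 + 25.9 + 26.9)/2 = 49.75.
Heron's formula: area = √(49.75·3.05·23.85·22.85) ≈ 287.56.
Inradius = area/s = 287.56/49.75 ≈ 5.7802.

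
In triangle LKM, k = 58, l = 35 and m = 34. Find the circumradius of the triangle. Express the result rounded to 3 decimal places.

R ≈ 31.843

By the law of cosines, cos L = (k² + m² − l²) / (2·k·m) ≈ 0.83545, so ∠L ≈ 33.34°.
Circumradius = l/(2 sin L) ≈ 31.843.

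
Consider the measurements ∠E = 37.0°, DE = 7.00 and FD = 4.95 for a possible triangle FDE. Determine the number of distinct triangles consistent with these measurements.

2

DE·sin E = 7.00·sin(37.0°) ≈ 4.213.
Since DE sin E < FD < DE (4.213 < 4.95 < 7.00), two triangles exist.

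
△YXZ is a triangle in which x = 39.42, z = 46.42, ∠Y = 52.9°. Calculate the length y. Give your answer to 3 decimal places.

38.745

By the law of cosines, y² = x² + z² − 2·x·z·cos Y = 1501.2, so y ≈ 38.745.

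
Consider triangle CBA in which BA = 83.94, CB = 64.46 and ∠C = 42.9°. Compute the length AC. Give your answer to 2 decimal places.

118.78

Law of sines: sin A = CB·sin C/BA ≈ 0.52275.
Since BA ≥ CB, only the acute value applies: ∠A ≈ 31.52°.
Then ∠B = 180° − ∠C − ∠A ≈ 105.58°.
Law of sines gives AC = BA·sin B/sin C ≈ 118.78.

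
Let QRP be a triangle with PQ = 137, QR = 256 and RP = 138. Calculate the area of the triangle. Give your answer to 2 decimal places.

6428.37

Semiperimeter s = (138 + 137 + 256)/2 = 265.5.
Heron's formula: area = √(265.5·127.5·128.5·9.5) ≈ 6428.4.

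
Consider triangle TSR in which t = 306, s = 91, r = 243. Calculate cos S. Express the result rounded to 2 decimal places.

cos S ≈ 0.97

By the law of cosines, cos S = (r² + t² − s²) / (2·r·t) ≈ 0.97101, so ∠S ≈ 13.83°.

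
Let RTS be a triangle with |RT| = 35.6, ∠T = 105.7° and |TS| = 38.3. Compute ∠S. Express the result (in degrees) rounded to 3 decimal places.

35.564

By the law of cosines, |SR|² = |RT|² + |TS|² − 2·|RT|·|TS|·cos T = 3472.2, so |SR| ≈ 58.925.
Law of cosines again: cos S = (|TS|² + |SR|² − |RT|²)/(2·|TS|·|SR|) ≈ 0.81346, so ∠S ≈ 35.56°.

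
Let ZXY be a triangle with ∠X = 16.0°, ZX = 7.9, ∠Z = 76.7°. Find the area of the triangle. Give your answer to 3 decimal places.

8.380

The third angle is ∠Y = 180° − ∠Z − ∠X = 87.30°.
Law of sines: XY = ZX·sin Z/sin Y ≈ 7.6967.
Law of sines: YZ = ZX·sin X/sin Y ≈ 2.18.
Area = ½·ZX·XY·sin X ≈ 8.3799.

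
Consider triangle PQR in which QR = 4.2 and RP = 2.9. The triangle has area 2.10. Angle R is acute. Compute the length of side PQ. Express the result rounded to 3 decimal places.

1.784

From area = ½·QR·RP·sin R, we get sin R = 2·area/(QR·RP) ≈ 0.34483.
Taking the acute solution, ∠R ≈ 20.17°.
Law of cosines then gives PQ ≈ 1.7844.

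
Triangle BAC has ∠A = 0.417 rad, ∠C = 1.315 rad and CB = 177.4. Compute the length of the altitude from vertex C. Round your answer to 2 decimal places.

h_C ≈ 175.10

The third angle is ∠B = π − ∠A − ∠C = 1.410 rad.
Law of sines: AC = CB·sin B/sin A ≈ 432.32.
Law of sines: BA = CB·sin C/sin A ≈ 423.75.
Area = ½·CB·AC·sin C ≈ 37099.
The altitude from C has length 2·area/BA ≈ 175.1.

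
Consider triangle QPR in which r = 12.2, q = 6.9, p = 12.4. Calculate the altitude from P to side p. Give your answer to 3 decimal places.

Semiperimeter s = (6.9 + 12.4 + 12.2)/2 = 15.75.
Heron's formula: area = √(15.75·8.85·3.35·3.55) ≈ 40.714.
The altitude from P has length 2·area/p ≈ 6.5668.

6.567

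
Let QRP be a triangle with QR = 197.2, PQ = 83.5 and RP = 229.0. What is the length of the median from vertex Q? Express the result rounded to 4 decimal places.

m_Q ≈ 99.0949

Median from Q: ½√(2·PQ² + 2·QR² − RP²) ≈ 99.095.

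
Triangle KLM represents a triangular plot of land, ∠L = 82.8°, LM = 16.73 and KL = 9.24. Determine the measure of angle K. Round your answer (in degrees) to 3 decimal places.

By the law of cosines, MK² = KL² + LM² − 2·KL·LM·cos L = 326.52, so MK ≈ 18.07.
Law of cosines again: cos K = (MK² + KL² − LM²)/(2·MK·KL) ≈ 0.39531, so ∠K ≈ 66.71°.

66.715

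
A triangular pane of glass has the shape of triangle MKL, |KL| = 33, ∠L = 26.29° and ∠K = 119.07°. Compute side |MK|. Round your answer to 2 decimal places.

The third angle is ∠M = 180° − ∠K − ∠L = 34.64°.
Law of sines: |MK| = |KL|·sin L/sin M ≈ 25.714.

25.71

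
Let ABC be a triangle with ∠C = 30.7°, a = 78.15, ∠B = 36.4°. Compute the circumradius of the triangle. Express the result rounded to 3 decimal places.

R ≈ 42.418

The third angle is ∠A = 180° − ∠B − ∠C = 112.90°.
Law of sines: b = a·sin B/sin A ≈ 50.343.
Law of sines: c = a·sin C/sin A ≈ 43.313.
Circumradius = a/(2 sin A) ≈ 42.418.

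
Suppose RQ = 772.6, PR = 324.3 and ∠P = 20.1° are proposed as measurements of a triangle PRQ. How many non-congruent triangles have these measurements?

1

PR·sin P = 324.3·sin(20.1°) ≈ 111.4.
Since RQ ≥ PR, exactly one triangle exists.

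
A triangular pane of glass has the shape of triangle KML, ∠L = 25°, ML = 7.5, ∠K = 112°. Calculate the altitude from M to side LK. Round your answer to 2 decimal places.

The third angle is ∠M = 180° − ∠L − ∠K = 43.00°.
Law of sines: LK = ML·sin M/sin K ≈ 5.5167.
Law of sines: KM = ML·sin L/sin K ≈ 3.4186.
Area = ½·ML·LK·sin L ≈ 8.743.
The altitude from M has length 2·area/LK ≈ 3.1696.

h_M ≈ 3.17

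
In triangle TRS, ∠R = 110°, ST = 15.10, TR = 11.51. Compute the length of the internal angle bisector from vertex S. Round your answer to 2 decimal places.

t_S ≈ 8.46

Law of sines: sin S = TR·sin R/ST ≈ 0.71628.
Since ST ≥ TR, only the acute value applies: ∠S ≈ 45.75°.
Then ∠T = 180° − ∠R − ∠S ≈ 24.25°.
Law of sines gives RS = ST·sin T/sin R ≈ 6.6003.
The bisector from S has length 2·RS·ST·cos(∠S/2)/(RS+ST) ≈ 8.4632.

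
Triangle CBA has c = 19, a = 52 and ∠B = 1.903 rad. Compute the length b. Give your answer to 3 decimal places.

60.905

By the law of cosines, b² = a² + c² − 2·a·c·cos B = 3709.4, so b ≈ 60.905.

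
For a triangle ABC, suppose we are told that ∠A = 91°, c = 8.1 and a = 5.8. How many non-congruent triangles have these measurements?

c·sin A = 8.1·sin(91°) ≈ 8.099.
Since ∠A is not acute, a triangle exists only if a > c; here a ≤ c, so there is no triangle.

0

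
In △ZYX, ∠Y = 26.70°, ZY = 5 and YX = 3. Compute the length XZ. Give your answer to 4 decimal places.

By the law of cosines, XZ² = ZY² + YX² − 2·ZY·YX·cos Y = 7.1989, so XZ ≈ 2.6831.

2.6831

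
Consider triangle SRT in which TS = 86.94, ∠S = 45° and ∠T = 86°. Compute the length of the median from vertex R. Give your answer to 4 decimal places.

89.6146

The third angle is ∠R = 180° − ∠T − ∠S = 49.00°.
Law of sines: RT = TS·sin S/sin R ≈ 81.456.
Law of sines: SR = TS·sin T/sin R ≈ 114.92.
Median from R: ½√(2·SR² + 2·RT² − TS²) ≈ 89.615.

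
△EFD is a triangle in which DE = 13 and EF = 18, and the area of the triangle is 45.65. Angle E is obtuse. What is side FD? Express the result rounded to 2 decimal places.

30.40

From area = ½·DE·EF·sin E, we get sin E = 2·area/(DE·EF) ≈ 0.39017.
Taking the obtuse solution, ∠E ≈ 157.03°.
Law of cosines then gives FD ≈ 30.396.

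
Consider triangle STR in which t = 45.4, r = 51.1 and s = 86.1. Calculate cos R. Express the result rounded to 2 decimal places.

By the law of cosines, cos R = (s² + t² − r²) / (2·s·t) ≈ 0.87788, so ∠R ≈ 28.61°.

0.88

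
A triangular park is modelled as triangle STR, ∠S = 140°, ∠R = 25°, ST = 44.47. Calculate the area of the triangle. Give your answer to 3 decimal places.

389.242

The third angle is ∠T = 180° − ∠R − ∠S = 15.00°.
Law of sines: TR = ST·sin S/sin R ≈ 67.637.
Law of sines: RS = ST·sin T/sin R ≈ 27.234.
Area = ½·ST·TR·sin T ≈ 389.24.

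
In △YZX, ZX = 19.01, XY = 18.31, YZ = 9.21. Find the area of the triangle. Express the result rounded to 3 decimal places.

Semiperimeter s = (19.01 + 18.31 + 9.21)/2 = 23.265.
Heron's formula: area = √(23.265·4.255·4.955·14.055) ≈ 83.031.

83.031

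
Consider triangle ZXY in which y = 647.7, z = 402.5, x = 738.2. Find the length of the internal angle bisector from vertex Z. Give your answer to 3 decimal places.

t_Z ≈ 661.667

By the law of cosines, cos Z = (x² + y² − z²) / (2·x·y) ≈ 0.83915, so ∠Z ≈ 32.95°.
The bisector from Z has length 2·x·y·cos(∠Z/2)/(x+y) ≈ 661.67.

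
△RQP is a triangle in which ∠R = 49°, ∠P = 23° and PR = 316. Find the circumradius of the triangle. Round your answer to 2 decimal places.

The third angle is ∠Q = 180° − ∠P − ∠R = 108.00°.
Law of sines: QP = PR·sin R/sin Q ≈ 250.76.
Law of sines: RQ = PR·sin P/sin Q ≈ 129.83.
Circumradius = PR/(2 sin Q) ≈ 166.13.

166.13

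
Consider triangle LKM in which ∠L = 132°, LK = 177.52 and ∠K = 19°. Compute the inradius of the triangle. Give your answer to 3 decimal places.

r ≈ 27.647

The third angle is ∠M = 180° − ∠L − ∠K = 29.00°.
Law of sines: KM = LK·sin L/sin M ≈ 272.11.
Law of sines: ML = LK·sin K/sin M ≈ 119.21.
Area = ½·LK·KM·sin K ≈ 7863.4.
Semiperimeter s = (272.11+119.21+177.52)/2 = 284.42.
Inradius = area/s = 7863.4/284.42 ≈ 27.647.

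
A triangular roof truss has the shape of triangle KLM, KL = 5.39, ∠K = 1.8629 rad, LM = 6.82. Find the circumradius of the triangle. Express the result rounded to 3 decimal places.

R ≈ 3.561

Law of sines: sin M = KL·sin K/LM ≈ 0.75684.
Since LM ≥ KL, only the acute value applies: ∠M ≈ 0.8585 rad.
Then ∠L = π − ∠K − ∠M ≈ 0.4202 rad.
Law of sines gives MK = LM·sin L/sin K ≈ 2.9054.
Circumradius = LM/(2 sin K) ≈ 3.5608.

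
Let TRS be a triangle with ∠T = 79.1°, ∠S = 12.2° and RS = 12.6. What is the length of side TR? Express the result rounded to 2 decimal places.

The third angle is ∠R = 180° − ∠S − ∠T = 88.70°.
Law of sines: TR = RS·sin S/sin T ≈ 2.7116.

2.71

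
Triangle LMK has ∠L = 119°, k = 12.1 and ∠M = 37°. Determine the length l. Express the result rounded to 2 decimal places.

26.02

The third angle is ∠K = 180° − ∠L − ∠M = 24.00°.
Law of sines: l = k·sin L/sin K ≈ 26.019.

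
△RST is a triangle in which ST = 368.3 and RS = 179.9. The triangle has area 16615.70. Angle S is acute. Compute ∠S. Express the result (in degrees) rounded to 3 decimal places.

∠S ≈ 30.103°

From area = ½·RS·ST·sin S, we get sin S = 2·area/(RS·ST) ≈ 0.50155.
Taking the acute solution, ∠S ≈ 30.10°.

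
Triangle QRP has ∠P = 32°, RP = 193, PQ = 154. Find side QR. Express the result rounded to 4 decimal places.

102.7309

By the law of cosines, QR² = RP² + PQ² − 2·RP·PQ·cos P = 10554, so QR ≈ 102.73.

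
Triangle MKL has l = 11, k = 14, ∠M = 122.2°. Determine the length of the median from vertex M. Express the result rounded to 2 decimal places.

By the law of cosines, m² = k² + l² − 2·k·l·cos M = 481.13, so m ≈ 21.935.
Median from M: ½√(2·k² + 2·l² − m²) ≈ 6.1821.

6.18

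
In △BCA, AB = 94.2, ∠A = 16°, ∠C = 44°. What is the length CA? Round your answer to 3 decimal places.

The third angle is ∠B = 180° − ∠C − ∠A = 120.00°.
Law of sines: CA = AB·sin B/sin C ≈ 117.44.

117.438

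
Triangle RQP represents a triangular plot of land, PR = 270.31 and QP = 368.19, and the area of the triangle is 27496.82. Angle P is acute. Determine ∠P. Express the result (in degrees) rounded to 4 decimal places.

∠P ≈ 33.5427°

From area = ½·QP·PR·sin P, we get sin P = 2·area/(QP·PR) ≈ 0.55256.
Taking the acute solution, ∠P ≈ 33.54°.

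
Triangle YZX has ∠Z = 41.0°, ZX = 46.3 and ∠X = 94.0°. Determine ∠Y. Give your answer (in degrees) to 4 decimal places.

The third angle is ∠Y = 180° − ∠Z − ∠X = 45.00°.

45.0000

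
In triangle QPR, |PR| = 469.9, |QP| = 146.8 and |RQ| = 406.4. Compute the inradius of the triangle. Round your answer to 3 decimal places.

Semiperimeter s = (469.9 + 406.4 + 146.8)/2 = 511.55.
Heron's formula: area = √(511.55·41.65·105.15·364.75) ≈ 28586.
Inradius = area/s = 28586/511.55 ≈ 55.881.

55.881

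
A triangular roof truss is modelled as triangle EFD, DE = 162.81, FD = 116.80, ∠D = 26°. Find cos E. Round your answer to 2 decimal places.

0.75

By the law of cosines, EF² = FD² + DE² − 2·FD·DE·cos D = 5966, so EF ≈ 77.24.
Law of cosines again: cos E = (DE² + EF² − FD²)/(2·DE·EF) ≈ 0.74872, so ∠E ≈ 41.52°.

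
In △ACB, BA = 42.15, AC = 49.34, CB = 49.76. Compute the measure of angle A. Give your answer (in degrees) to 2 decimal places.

∠A ≈ 65.35°

By the law of cosines, cos A = (BA² + AC² − CB²) / (2·BA·AC) ≈ 0.41713, so ∠A ≈ 65.35°.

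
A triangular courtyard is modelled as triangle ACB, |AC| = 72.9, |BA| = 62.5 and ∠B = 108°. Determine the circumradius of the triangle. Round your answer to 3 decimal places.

Law of sines: sin C = |BA|·sin B/|AC| ≈ 0.81538.
Since |AC| ≥ |BA|, only the acute value applies: ∠C ≈ 54.62°.
Then ∠A = 180° − ∠B − ∠C ≈ 17.38°.
Law of sines gives |CB| = |AC|·sin A/sin B ≈ 22.89.
Circumradius = |AC|/(2 sin B) ≈ 38.326.

R ≈ 38.326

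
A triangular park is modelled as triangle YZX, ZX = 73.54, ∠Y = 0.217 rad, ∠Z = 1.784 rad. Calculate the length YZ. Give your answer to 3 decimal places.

The third angle is ∠X = π − ∠Y − ∠Z = 1.141 rad.
Law of sines: YZ = ZX·sin X/sin Y ≈ 310.44.

310.445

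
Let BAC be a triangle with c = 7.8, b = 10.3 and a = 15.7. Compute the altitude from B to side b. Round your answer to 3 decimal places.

Semiperimeter s = (10.3 + 15.7 + 7.8)/2 = 16.9.
Heron's formula: area = √(16.9·6.6·1.2·9.1) ≈ 34.9.
The altitude from B has length 2·area/b ≈ 6.7767.

6.777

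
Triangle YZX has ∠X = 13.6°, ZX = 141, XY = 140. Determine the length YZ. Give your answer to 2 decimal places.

33.29

By the law of cosines, YZ² = ZX² + XY² − 2·ZX·XY·cos X = 1108, so YZ ≈ 33.286.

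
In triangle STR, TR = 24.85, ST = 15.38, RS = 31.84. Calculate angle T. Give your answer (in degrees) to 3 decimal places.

By the law of cosines, cos T = (ST² + TR² − RS²) / (2·ST·TR) ≈ -0.20895, so ∠T ≈ 102.06°.

∠T ≈ 102.061°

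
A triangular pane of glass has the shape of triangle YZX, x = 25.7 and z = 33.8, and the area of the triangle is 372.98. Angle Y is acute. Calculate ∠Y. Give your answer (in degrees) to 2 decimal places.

From area = ½·z·x·sin Y, we get sin Y = 2·area/(z·x) ≈ 0.85875.
Taking the acute solution, ∠Y ≈ 59.18°.

∠Y ≈ 59.18°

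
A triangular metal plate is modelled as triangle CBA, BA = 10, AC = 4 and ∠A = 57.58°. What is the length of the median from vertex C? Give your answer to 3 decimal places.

4.422

By the law of cosines, CB² = BA² + AC² − 2·BA·AC·cos A = 73.11, so CB ≈ 8.5505.
Median from C: ½√(2·AC² + 2·CB² − BA²) ≈ 4.4221.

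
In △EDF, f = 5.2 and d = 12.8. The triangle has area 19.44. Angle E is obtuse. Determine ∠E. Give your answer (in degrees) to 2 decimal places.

∠E ≈ 144.26°

From area = ½·d·f·sin E, we get sin E = 2·area/(d·f) ≈ 0.58413.
Taking the obtuse solution, ∠E ≈ 144.26°.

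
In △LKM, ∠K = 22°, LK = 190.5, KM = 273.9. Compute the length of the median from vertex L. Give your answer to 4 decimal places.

By the law of cosines, ML² = LK² + KM² − 2·LK·KM·cos K = 14554, so ML ≈ 120.64.
Median from L: ½√(2·ML² + 2·LK² − KM²) ≈ 81.652.

81.6517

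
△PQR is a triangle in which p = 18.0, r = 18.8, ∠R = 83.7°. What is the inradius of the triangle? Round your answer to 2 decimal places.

3.11

Law of sines: sin P = p·sin R/r ≈ 0.95166.
Since r ≥ p, only the acute value applies: ∠P ≈ 72.11°.
Then ∠Q = 180° − ∠R − ∠P ≈ 24.19°.
Law of sines gives q = r·sin Q/sin R ≈ 7.7494.
Area = ½·r·p·sin Q ≈ 69.324.
Semiperimeter s = (18+7.7494+18.8)/2 = 22.275.
Inradius = area/s = 69.324/22.275 ≈ 3.1122.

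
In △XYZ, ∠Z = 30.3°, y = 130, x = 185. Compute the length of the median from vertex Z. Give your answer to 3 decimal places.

By the law of cosines, z² = x² + y² − 2·x·y·cos Z = 9595.7, so z ≈ 97.958.
Median from Z: ½√(2·x² + 2·y² − z²) ≈ 152.2.

152.196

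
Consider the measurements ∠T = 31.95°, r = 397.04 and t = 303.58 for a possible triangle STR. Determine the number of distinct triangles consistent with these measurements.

r·sin T = 397.04·sin(31.95°) ≈ 210.1.
Since r sin T < t < r (210.1 < 303.58 < 397.04), two triangles exist.

2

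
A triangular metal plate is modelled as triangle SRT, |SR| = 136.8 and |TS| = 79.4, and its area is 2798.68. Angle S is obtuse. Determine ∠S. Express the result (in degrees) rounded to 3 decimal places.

From area = ½·|TS|·|SR|·sin S, we get sin S = 2·area/(|TS|·|SR|) ≈ 0.51532.
Taking the obtuse solution, ∠S ≈ 148.98°.

148.981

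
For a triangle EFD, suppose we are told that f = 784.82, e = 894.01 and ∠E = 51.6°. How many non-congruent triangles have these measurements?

f·sin E = 784.82·sin(51.6°) ≈ 615.1.
Since e ≥ f, exactly one triangle exists.

1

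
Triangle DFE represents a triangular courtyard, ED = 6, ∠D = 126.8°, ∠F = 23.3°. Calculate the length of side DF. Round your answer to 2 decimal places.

7.56

The third angle is ∠E = 180° − ∠D − ∠F = 29.90°.
Law of sines: DF = ED·sin E/sin F ≈ 7.5615.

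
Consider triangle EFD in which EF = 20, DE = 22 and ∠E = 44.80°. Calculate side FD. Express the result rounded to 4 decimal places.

16.1114

By the law of cosines, FD² = DE² + EF² − 2·DE·EF·cos E = 259.58, so FD ≈ 16.111.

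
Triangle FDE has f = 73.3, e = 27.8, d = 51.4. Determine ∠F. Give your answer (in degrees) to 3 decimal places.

By the law of cosines, cos F = (d² + e² − f²) / (2·d·e) ≈ -0.68516, so ∠F ≈ 133.25°.

∠F ≈ 133.249°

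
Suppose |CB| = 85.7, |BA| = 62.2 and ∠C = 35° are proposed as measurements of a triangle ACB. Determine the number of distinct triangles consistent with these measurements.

|CB|·sin C = 85.7·sin(35°) ≈ 49.16.
Since |CB| sin C < |BA| < |CB| (49.16 < 62.2 < 85.7), two triangles exist.

2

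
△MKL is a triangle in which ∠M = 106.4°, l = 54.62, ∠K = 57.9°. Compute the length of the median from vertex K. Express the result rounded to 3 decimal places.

The third angle is ∠L = 180° − ∠M − ∠K = 15.70°.
Law of sines: m = l·sin M/sin L ≈ 193.64.
Law of sines: k = l·sin K/sin L ≈ 170.99.
Median from K: ½√(2·l² + 2·m² − k²) ≈ 113.71.

m_K ≈ 113.708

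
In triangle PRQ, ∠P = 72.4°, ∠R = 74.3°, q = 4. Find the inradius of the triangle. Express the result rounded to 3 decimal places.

1.489

The third angle is ∠Q = 180° − ∠P − ∠R = 33.30°.
Law of sines: p = q·sin P/sin Q ≈ 6.9446.
Law of sines: r = q·sin R/sin Q ≈ 7.0139.
Area = ½·q·p·sin R ≈ 13.371.
Semiperimeter s = (6.9446+7.0139+4)/2 = 8.9792.
Inradius = area/s = 13.371/8.9792 ≈ 1.4891.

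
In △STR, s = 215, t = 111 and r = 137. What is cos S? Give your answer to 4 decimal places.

By the law of cosines, cos S = (t² + r² − s²) / (2·t·r) ≈ -0.49763, so ∠S ≈ 119.84°.

-0.4976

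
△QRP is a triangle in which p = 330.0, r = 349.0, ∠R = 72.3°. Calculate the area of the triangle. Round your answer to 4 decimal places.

area ≈ 39592.8872

Law of sines: sin P = p·sin R/r ≈ 0.90080.
Since r ≥ p, only the acute value applies: ∠P ≈ 64.26°.
Then ∠Q = 180° − ∠R − ∠P ≈ 43.44°.
Law of sines gives q = r·sin Q/sin R ≈ 251.88.
Area = ½·r·p·sin Q ≈ 39593.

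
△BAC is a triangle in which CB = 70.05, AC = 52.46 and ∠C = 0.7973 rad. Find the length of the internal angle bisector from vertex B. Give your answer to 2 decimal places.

By the law of cosines, BA² = AC² + CB² − 2·AC·CB·cos C = 2524.3, so BA ≈ 50.242.
Law of cosines again: cos B = (CB² + BA² − AC²)/(2·CB·BA) ≈ 0.66476, so ∠B ≈ 0.8436 rad.
The bisector from B has length 2·CB·BA·cos(∠B/2)/(CB+BA) ≈ 53.386.

53.39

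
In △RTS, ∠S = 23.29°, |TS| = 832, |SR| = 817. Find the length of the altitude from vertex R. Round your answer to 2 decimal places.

By the law of cosines, |RT|² = |TS|² + |SR|² − 2·|TS|·|SR|·cos S = 1.11e+05, so |RT| ≈ 333.17.
Area = ½·|TS|·|SR|·sin S ≈ 1.3438e+05.
The altitude from R has length 2·area/|TS| ≈ 323.03.

h_R ≈ 323.03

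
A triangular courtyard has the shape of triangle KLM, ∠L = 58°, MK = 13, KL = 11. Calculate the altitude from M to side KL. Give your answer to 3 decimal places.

h_M ≈ 12.622

Law of sines: sin M = KL·sin L/MK ≈ 0.71758.
Since MK ≥ KL, only the acute value applies: ∠M ≈ 45.85°.
Then ∠K = 180° − ∠L − ∠M ≈ 76.15°.
Law of sines gives LM = MK·sin K/sin L ≈ 14.883.
Area = ½·MK·KL·sin K ≈ 69.42.
The altitude from M has length 2·area/KL ≈ 12.622.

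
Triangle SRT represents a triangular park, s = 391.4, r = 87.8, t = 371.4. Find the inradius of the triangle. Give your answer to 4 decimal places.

Semiperimeter p = (391.4 + 87.8 + 371.4)/2 = 425.3.
Heron's formula: area = √(425.3·33.9·337.5·53.9) ≈ 16195.
Inradius = area/p = 16195/425.3 ≈ 38.079.

38.0788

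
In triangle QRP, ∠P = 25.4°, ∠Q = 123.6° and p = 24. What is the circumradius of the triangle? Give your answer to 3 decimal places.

The third angle is ∠R = 180° − ∠P − ∠Q = 31.00°.
Law of sines: q = p·sin Q/sin P ≈ 46.604.
Law of sines: r = p·sin R/sin P ≈ 28.818.
Circumradius = p/(2 sin P) ≈ 27.976.

27.976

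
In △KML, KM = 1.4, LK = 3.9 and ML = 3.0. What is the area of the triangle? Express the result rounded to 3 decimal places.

Semiperimeter s = (3 + 3.9 + 1.4)/2 = 4.15.
Heron's formula: area = √(4.15·1.15·0.25·2.75) ≈ 1.8114.

1.811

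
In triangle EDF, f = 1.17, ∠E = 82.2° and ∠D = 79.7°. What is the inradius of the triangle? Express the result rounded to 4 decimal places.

0.4991

The third angle is ∠F = 180° − ∠E − ∠D = 18.10°.
Law of sines: e = f·sin E/sin F ≈ 3.7311.
Law of sines: d = f·sin D/sin F ≈ 3.7053.
Area = ½·f·e·sin D ≈ 2.1475.
Semiperimeter s = (3.7311+3.7053+1.17)/2 = 4.3032.
Inradius = area/s = 2.1475/4.3032 ≈ 0.49905.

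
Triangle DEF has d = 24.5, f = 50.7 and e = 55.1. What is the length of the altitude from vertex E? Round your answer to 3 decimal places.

h_E ≈ 22.510

Semiperimeter s = (24.5 + 55.1 + 50.7)/2 = 65.15.
Heron's formula: area = √(65.15·40.65·10.05·14.45) ≈ 620.16.
The altitude from E has length 2·area/e ≈ 22.51.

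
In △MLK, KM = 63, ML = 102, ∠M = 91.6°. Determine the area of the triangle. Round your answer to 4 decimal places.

Area = ½·KM·ML·sin M ≈ 3211.7.

area ≈ 3211.7473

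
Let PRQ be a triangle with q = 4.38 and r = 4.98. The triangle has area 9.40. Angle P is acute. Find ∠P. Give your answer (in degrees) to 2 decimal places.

∠P ≈ 59.53°

From area = ½·r·q·sin P, we get sin P = 2·area/(r·q) ≈ 0.86190.
Taking the acute solution, ∠P ≈ 59.53°.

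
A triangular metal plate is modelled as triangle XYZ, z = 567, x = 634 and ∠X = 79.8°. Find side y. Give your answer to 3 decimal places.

Law of sines: sin Z = z·sin X/x ≈ 0.88019.
Since x ≥ z, only the acute value applies: ∠Z ≈ 61.66°.
Then ∠Y = 180° − ∠X − ∠Z ≈ 38.54°.
Law of sines gives y = x·sin Y/sin X ≈ 401.32.

401.320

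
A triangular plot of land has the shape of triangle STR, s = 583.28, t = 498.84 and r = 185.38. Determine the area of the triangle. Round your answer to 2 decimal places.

area ≈ 43986.15

Semiperimeter p = (583.28 + 498.84 + 185.38)/2 = 633.75.
Heron's formula: area = √(633.75·50.47·134.91·448.37) ≈ 43986.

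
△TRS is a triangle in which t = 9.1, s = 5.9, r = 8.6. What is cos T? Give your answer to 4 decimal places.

0.2558

By the law of cosines, cos T = (r² + s² − t²) / (2·r·s) ≈ 0.25581, so ∠T ≈ 75.18°.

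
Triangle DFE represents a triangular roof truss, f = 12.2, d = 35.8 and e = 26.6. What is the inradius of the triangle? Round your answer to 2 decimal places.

r ≈ 3.29

Semiperimeter s = (35.8 + 12.2 + 26.6)/2 = 37.3.
Heron's formula: area = √(37.3·1.5·25.1·10.7) ≈ 122.58.
Inradius = area/s = 122.58/37.3 ≈ 3.2864.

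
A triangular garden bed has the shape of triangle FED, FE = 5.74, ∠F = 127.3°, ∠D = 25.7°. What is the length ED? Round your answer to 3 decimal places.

10.529

The third angle is ∠E = 180° − ∠D − ∠F = 27.00°.
Law of sines: ED = FE·sin F/sin D ≈ 10.529.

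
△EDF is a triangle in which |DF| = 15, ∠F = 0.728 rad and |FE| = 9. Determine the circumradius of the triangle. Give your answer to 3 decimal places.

R ≈ 7.680

By the law of cosines, |ED|² = |DF|² + |FE|² − 2·|DF|·|FE|·cos F = 104.44, so |ED| ≈ 10.22.
Area = ½·|DF|·|FE|·sin F ≈ 44.913.
Circumradius = |ED|/(2 sin F) ≈ 7.6797.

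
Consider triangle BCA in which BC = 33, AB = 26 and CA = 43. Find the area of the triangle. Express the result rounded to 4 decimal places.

area ≈ 428.4857

Semiperimeter s = (43 + 26 + 33)/2 = 51.
Heron's formula: area = √(51·8·25·18) ≈ 428.49.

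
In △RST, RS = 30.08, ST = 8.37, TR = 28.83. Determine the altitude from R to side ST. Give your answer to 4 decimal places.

h_R ≈ 28.8292

Semiperimeter s = (8.37 + 28.83 + 30.08)/2 = 33.64.
Heron's formula: area = √(33.64·25.27·4.81·3.56) ≈ 120.65.
The altitude from R has length 2·area/ST ≈ 28.829.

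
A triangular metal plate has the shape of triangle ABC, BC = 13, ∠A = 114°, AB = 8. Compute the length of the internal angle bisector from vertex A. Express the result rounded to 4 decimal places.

t_A ≈ 4.2158

Law of sines: sin C = AB·sin A/BC ≈ 0.56218.
Since BC ≥ AB, only the acute value applies: ∠C ≈ 34.21°.
Then ∠B = 180° − ∠A − ∠C ≈ 31.79°.
Law of sines gives CA = BC·sin B/sin A ≈ 7.4973.
The bisector from A has length 2·CA·AB·cos(∠A/2)/(CA+AB) ≈ 4.2158.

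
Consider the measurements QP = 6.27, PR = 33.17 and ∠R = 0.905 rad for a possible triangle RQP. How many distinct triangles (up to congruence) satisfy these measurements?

0

PR·sin R = 33.17·sin(0.905 rad) ≈ 26.09.
Since QP = 6.27 < 26.09 = PR sin R, no triangle exists.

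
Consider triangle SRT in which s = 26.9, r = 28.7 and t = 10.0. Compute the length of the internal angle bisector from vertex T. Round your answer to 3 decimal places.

By the law of cosines, cos T = (s² + r² − t²) / (2·s·r) ≈ 0.93733, so ∠T ≈ 20.39°.
The bisector from T has length 2·s·r·cos(∠T/2)/(s+r) ≈ 27.332.

27.332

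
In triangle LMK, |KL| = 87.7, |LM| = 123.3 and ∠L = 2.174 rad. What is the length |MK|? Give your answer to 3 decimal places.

187.517

By the law of cosines, |MK|² = |KL|² + |LM|² − 2·|KL|·|LM|·cos L = 35163, so |MK| ≈ 187.52.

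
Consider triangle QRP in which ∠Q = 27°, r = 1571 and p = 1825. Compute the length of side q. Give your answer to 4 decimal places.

By the law of cosines, q² = r² + p² − 2·r·p·cos Q = 6.895e+05, so q ≈ 830.36.

830.3619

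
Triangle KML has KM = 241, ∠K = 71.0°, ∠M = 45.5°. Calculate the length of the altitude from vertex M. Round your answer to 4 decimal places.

The third angle is ∠L = 180° − ∠K − ∠M = 63.50°.
Law of sines: ML = KM·sin K/sin L ≈ 254.62.
Law of sines: LK = KM·sin M/sin L ≈ 192.07.
Area = ½·KM·ML·sin M ≈ 21884.
The altitude from M has length 2·area/LK ≈ 227.87.

227.8700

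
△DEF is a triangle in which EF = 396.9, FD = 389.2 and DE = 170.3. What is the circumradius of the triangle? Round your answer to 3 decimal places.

R ≈ 201.492

By the law of cosines, cos D = (FD² + DE² − EF²) / (2·FD·DE) ≈ 0.17312, so ∠D ≈ 80.03°.
Circumradius = EF/(2 sin D) ≈ 201.49.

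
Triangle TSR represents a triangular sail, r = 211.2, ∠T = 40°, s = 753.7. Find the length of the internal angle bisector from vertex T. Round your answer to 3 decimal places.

t_T ≈ 310.046

By the law of cosines, t² = s² + r² − 2·s·r·cos T = 3.6879e+05, so t ≈ 607.28.
The bisector from T has length 2·s·r·cos(∠T/2)/(s+r) ≈ 310.05.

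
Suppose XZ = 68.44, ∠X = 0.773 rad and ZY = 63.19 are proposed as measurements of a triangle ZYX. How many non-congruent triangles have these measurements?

XZ·sin X = 68.44·sin(0.773 rad) ≈ 47.79.
Since XZ sin X < ZY < XZ (47.79 < 63.19 < 68.44), two triangles exist.

2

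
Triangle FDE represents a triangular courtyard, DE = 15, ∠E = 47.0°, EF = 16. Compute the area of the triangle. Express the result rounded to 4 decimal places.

area ≈ 87.7624

Area = ½·DE·EF·sin E ≈ 87.762.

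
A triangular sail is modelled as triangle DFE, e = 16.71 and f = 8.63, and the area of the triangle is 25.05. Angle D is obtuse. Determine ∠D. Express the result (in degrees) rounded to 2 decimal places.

159.67

From area = ½·f·e·sin D, we get sin D = 2·area/(f·e) ≈ 0.34742.
Taking the obtuse solution, ∠D ≈ 159.67°.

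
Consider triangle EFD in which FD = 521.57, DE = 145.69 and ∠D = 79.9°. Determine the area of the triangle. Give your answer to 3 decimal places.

37404.984

Area = ½·FD·DE·sin D ≈ 37405.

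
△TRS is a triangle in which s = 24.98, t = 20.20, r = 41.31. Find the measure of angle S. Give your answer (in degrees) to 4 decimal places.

By the law of cosines, cos S = (t² + r² − s²) / (2·t·r) ≈ 0.89312, so ∠S ≈ 26.73°.

26.7316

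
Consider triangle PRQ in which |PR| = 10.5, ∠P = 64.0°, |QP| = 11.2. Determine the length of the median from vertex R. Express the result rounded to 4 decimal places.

m_R ≈ 9.4899

By the law of cosines, |RQ|² = |QP|² + |PR|² − 2·|QP|·|PR|·cos P = 132.59, so |RQ| ≈ 11.515.
Median from R: ½√(2·|PR|² + 2·|RQ|² − |QP|²) ≈ 9.4899.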